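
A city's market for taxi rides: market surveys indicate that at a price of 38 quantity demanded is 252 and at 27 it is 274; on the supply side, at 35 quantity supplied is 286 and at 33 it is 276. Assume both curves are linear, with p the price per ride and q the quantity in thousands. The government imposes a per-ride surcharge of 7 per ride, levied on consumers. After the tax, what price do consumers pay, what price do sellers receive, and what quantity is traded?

Consumers pay 36; sellers receive 29; quantity = 256.

Demand slope: (274 − 252)/(27 − 38) = -2, so qd = 328 − 2p.
Supply slope: (276 − 286)/(33 − 35) = 5, so qs = 5p + 111.
Without the tax, 328 − 2p = 5p + 111 gives 7p = 217, so p* = 31 and q* = 266.
With the tax collected from consumers, demand (in seller-price terms) shifts: qd = 328 − 2(p + 7).
New equilibrium: consumers pay 36, sellers receive 29, q = 256. (Wedge: pb − ps = 7.)
The less price-elastic side of the market bears the larger share of a per-unit tax.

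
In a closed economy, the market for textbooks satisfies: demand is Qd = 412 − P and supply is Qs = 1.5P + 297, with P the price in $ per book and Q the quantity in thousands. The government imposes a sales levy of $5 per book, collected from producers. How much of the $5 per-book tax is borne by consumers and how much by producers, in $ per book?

Before the tax: set 412 − P = 1.5P + 297 → P* = $46, Q* = 366.
With the tax collected from producers, supply shifts: Qs = 1.5(P − 5) + 297.
Solving gives Q = 363 with consumers paying $49 and producers receiving $44 (the $5 wedge).
Burden on consumers: $3; on producers: $2. (They sum to $5.)
The less price-elastic side of the market bears the larger share of a per-unit tax.

Consumers bear $3 per book; producers bear $2 per book.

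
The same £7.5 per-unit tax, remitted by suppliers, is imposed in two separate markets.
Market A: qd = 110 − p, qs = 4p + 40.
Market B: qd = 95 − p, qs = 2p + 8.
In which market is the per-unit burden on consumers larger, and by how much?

Market A, by £1.

Market A: pre-tax p* = £14, q* = 96; post-tax q = 90; per-unit burden on consumers = £6.
Market B: pre-tax p* = £29, q* = 66; post-tax q = 61; per-unit burden on consumers = £5.
Difference: £6 vs £5 → market A is larger by £1.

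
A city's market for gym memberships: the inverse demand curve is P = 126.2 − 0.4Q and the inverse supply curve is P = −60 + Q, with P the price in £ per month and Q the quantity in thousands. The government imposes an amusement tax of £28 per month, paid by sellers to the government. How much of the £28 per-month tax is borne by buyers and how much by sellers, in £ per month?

Rewrite in direct form: Qd = 315.5 − 2.5P and Qs = P + 60.
Before the tax: set 315.5 − 2.5P = P + 60 → P* = £73, Q* = 133.
With the tax collected from sellers, supply shifts: Qs = (P − 28) + 60.
New equilibrium: buyers pay £81, sellers receive £53, Q = 113. (Wedge: Pb − Ps = 28.)
Burden on buyers: £8; on sellers: £20. (They sum to £28.)

Buyers bear £8 per month; sellers bear £20 per month.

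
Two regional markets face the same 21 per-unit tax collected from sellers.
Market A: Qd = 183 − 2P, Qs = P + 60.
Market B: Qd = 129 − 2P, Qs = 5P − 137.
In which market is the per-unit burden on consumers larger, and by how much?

Market B, by 8.

Market A: pre-tax P* = 41, Q* = 101; post-tax Q = 87; per-unit burden on consumers = 7.
Market B: pre-tax P* = 38, Q* = 53; post-tax Q = 23; per-unit burden on consumers = 15.
Difference: 7 vs 15 → market B is larger by 8.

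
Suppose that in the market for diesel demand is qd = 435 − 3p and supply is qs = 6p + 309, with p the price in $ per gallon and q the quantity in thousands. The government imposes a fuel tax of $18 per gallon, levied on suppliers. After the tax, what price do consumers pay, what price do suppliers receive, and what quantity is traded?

Consumers pay $26; suppliers receive $8; quantity = 357.

Before the tax: set 435 − 3p = 6p + 309 → p* = $14, q* = 393.
With the tax collected from suppliers, supply shifts: qs = 6(p − 18) + 309.
Solving gives q = 357 with consumers paying $26 and suppliers receiving $8 (the $18 wedge).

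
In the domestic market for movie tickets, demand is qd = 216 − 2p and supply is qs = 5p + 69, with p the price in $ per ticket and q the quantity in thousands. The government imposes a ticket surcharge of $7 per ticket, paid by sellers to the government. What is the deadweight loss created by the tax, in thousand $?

Before the tax: set 216 − 2p = 5p + 69 → p* = $21, q* = 174.
With the tax collected from sellers, supply shifts: qs = 5(p − 7) + 69.
New equilibrium: consumers pay $26, sellers receive $19, q = 164. (Wedge: pb − ps = 7.)
Quantity falls by |ΔQ| = |174 − 164| = 10.
DWL = ½ · t · |ΔQ| = ½ · 7 · 10 = $35.

Deadweight loss = $35 thousand.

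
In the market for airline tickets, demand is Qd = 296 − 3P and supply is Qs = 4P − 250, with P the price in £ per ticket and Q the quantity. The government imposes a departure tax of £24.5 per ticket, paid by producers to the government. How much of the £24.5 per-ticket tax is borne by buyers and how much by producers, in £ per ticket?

Buyers bear £14 per ticket; producers bear £10.5 per ticket.

Before the tax: set 296 − 3P = 4P − 250 → P* = £78, Q* = 62.
With the tax collected from producers, supply shifts: Qs = 4(P − 24.5) − 250.
Solving gives Q = 20 with buyers paying £92 and producers receiving £67.5 (the £24.5 wedge).
Burden on buyers: £14; on producers: £10.5. (They sum to £24.5.)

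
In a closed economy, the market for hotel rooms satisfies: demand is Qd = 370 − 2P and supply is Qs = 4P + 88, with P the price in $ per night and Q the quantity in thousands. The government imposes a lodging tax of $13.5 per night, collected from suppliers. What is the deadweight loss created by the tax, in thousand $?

Deadweight loss = $121.5 thousand.

Without the tax, 370 − 2P = 4P + 88 gives 6P = 282, so P* = $47 and Q* = 276.
With the tax collected from suppliers, supply shifts: Qs = 4(P − 13.5) + 88.
New equilibrium: buyers pay $56, suppliers receive $42.5, Q = 258. (Wedge: Pb − Ps = 13.5.)
Quantity falls by |ΔQ| = |276 − 258| = 18.
DWL = ½ · t · |ΔQ| = ½ · 13.5 · 18 = $121.5.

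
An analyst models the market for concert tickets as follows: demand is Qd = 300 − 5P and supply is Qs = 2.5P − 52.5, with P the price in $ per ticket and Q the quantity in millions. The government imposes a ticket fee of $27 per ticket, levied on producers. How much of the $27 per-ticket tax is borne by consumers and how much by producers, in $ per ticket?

Consumers bear $9 per ticket; producers bear $18 per ticket.

Without the tax, 300 − 5P = 2.5P − 52.5 gives 7.5P = 352.5, so P* = $47 and Q* = 65.
With the tax collected from producers, supply shifts: Qs = 2.5(P − 27) − 52.5.
Solving gives Q = 20 with consumers paying $56 and producers receiving $29 (the $27 wedge).
Burden on consumers: $9; on producers: $18. (They sum to $27.)
The less price-elastic side of the market bears the larger share of a per-unit tax.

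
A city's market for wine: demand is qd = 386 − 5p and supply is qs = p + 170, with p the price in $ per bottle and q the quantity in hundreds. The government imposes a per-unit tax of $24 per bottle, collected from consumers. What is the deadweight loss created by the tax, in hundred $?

Deadweight loss = $240 hundred.

Without the tax, 386 − 5p = p + 170 gives 6p = 216, so p* = $36 and q* = 206.
With the tax collected from consumers, demand (in seller-price terms) shifts: qd = 386 − 5(p + 24).
New equilibrium: consumers pay $40, producers receive $16, q = 186. (Wedge: pb − ps = 24.)
Quantity falls by |ΔQ| = |206 − 186| = 20.
DWL = ½ · t · |ΔQ| = ½ · 24 · 20 = $240.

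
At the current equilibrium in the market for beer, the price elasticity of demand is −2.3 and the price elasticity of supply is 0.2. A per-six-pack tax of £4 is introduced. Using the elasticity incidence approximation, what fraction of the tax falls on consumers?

Consumers' share ≈ 0.08.

Incidence ratio: consumers' share ≈ εs / (εs + |εd|) = 0.2 / (0.2 + 2.3) = 0.08.
Supply is the less elastic side, so consumers bear the smaller share.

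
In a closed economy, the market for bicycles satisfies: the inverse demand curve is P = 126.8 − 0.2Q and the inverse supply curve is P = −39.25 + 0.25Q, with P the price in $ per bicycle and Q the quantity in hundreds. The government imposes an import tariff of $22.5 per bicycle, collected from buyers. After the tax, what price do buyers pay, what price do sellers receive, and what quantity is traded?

Buyers pay $63; sellers receive $40.5; quantity = 319.

Inverting to Q(P) form: Qd = 634 − 5P; Qs = 4P + 157.
Before the tax: set 634 − 5P = 4P + 157 → P* = $53, Q* = 369.
With the tax collected from buyers, demand (in seller-price terms) shifts: Qd = 634 − 5(P + 22.5).
New equilibrium: buyers pay $63, sellers receive $40.5, Q = 319. (Wedge: Pb − Ps = 22.5.)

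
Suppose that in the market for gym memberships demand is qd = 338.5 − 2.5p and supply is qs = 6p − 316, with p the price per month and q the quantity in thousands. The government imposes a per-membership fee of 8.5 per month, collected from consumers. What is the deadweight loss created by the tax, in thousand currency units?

Deadweight loss = 63.75 thousand.

Without the tax, 338.5 − 2.5p = 6p − 316 gives 8.5p = 654.5, so p* = 77 and q* = 146.
With the tax collected from consumers, demand (in seller-price terms) shifts: qd = 338.5 − 2.5(p + 8.5).
New equilibrium: consumers pay 83, suppliers receive 74.5, q = 131. (Wedge: pb − ps = 8.5.)
Quantity falls by |ΔQ| = |146 − 131| = 15.
DWL = ½ · t · |ΔQ| = ½ · 8.5 · 15 = 63.75.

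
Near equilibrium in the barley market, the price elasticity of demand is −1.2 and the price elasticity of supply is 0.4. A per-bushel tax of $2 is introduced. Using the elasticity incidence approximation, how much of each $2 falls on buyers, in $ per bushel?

Incidence ratio: buyers' share ≈ εs / (εs + |εd|) = 0.4 / (0.4 + 1.2) = 0.25.
So buyers bear ≈ 0.25 × $2 = $0.5; sellers bear $1.5.

Buyers bear ≈ $0.5 per bushel.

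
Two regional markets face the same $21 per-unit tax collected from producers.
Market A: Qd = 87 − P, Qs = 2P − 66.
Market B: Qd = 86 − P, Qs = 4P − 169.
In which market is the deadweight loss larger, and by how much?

Market A: pre-tax P* = $51, Q* = 36; post-tax Q = 22; deadweight loss = $147.
Market B: pre-tax P* = $51, Q* = 35; post-tax Q = 18.2; deadweight loss = $176.4.
Difference: $147 vs $176.4 → market B is larger by $29.4.

Market B, by $29.4.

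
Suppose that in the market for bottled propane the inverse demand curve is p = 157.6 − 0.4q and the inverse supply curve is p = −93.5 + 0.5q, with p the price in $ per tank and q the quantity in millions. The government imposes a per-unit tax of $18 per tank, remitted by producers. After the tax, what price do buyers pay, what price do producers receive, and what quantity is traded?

Buyers pay $54; producers receive $36; quantity = 259.

Rewrite in direct form: qd = 394 − 2.5p and qs = 2p + 187.
Before the tax: set 394 − 2.5p = 2p + 187 → p* = $46, q* = 279.
With the tax collected from producers, supply shifts: qs = 2(p − 18) + 187.
Solving gives q = 259 with buyers paying $54 and producers receiving $36 (the $18 wedge).
The less price-elastic side of the market bears the larger share of a per-unit tax.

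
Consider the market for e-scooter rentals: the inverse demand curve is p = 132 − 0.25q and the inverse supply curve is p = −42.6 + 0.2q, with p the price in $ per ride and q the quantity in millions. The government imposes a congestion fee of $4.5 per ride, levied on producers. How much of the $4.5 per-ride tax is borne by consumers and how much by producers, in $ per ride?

Rewrite in direct form: qd = 528 − 4p and qs = 5p + 213.
Before the tax: set 528 − 4p = 5p + 213 → p* = $35, q* = 388.
With the tax collected from producers, supply shifts: qs = 5(p − 4.5) + 213.
New equilibrium: consumers pay $37.5, producers receive $33, q = 378. (Wedge: pb − ps = 4.5.)
Burden on consumers: $2.5; on producers: $2. (They sum to $4.5.)
The less price-elastic side of the market bears the larger share of a per-unit tax.

Consumers bear $2.5 per ride; producers bear $2 per ride.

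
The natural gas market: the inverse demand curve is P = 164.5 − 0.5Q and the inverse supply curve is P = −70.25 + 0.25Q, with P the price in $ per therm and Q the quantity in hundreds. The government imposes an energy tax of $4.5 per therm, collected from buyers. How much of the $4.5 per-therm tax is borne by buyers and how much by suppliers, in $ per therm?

Buyers bear $3 per therm; suppliers bear $1.5 per therm.

Rewrite in direct form: Qd = 329 − 2P and Qs = 4P + 281.
Without the tax, 329 − 2P = 4P + 281 gives 6P = 48, so P* = $8 and Q* = 313.
With the tax collected from buyers, demand (in seller-price terms) shifts: Qd = 329 − 2(P + 4.5).
New equilibrium: buyers pay $11, suppliers receive $6.5, Q = 307. (Wedge: Pb − Ps = 4.5.)
Burden on buyers: $3; on suppliers: $1.5. (They sum to $4.5.)
The less price-elastic side of the market bears the larger share of a per-unit tax.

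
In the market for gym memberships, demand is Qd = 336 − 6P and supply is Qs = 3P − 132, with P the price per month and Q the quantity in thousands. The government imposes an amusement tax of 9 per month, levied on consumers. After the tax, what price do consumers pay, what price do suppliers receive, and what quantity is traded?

Without the tax, 336 − 6P = 3P − 132 gives 9P = 468, so P* = 52 and Q* = 24.
With the tax collected from consumers, demand (in seller-price terms) shifts: Qd = 336 − 6(P + 9).
New equilibrium: consumers pay 55, suppliers receive 46, Q = 6. (Wedge: Pb − Ps = 9.)

Consumers pay 55; suppliers receive 46; quantity = 6.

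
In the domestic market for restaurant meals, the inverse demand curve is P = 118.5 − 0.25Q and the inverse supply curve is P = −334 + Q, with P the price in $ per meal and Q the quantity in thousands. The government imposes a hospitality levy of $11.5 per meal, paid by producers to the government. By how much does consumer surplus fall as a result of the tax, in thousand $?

Consumer surplus falls by $822.02 thousand.

Inverting to Q(P) form: Qd = 474 − 4P; Qs = P + 334.
Without the tax, 474 − 4P = P + 334 gives 5P = 140, so P* = $28 and Q* = 362.
With the tax collected from producers, supply shifts: Qs = (P − 11.5) + 334.
New equilibrium: buyers pay $30.3, producers receive $18.8, Q = 352.8. (Wedge: Pb − Ps = 11.5.)
ΔCS is the trapezoid between Q = 352.8 and Q = 362 of height $2.3: ½ · (362 + 352.8) · 2.3 = $822.02.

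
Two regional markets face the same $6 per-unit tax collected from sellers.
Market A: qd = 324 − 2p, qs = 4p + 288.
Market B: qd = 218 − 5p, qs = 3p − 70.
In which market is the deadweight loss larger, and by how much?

Market A: pre-tax p* = $6, q* = 312; post-tax q = 304; deadweight loss = $24.
Market B: pre-tax p* = $36, q* = 38; post-tax q = 26.75; deadweight loss = $33.75.
Difference: $24 vs $33.75 → market B is larger by $9.75.

Market B, by $9.75.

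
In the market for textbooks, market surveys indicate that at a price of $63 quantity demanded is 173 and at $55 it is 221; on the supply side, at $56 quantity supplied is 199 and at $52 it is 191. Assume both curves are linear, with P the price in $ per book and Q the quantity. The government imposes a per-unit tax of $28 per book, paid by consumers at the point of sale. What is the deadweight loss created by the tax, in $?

Deadweight loss = $588.

Demand slope: (221 − 173)/(55 − 63) = -6, so Qd = 551 − 6P.
Supply slope: (191 − 199)/(52 − 56) = 2, so Qs = 2P + 87.
Without the tax, 551 − 6P = 2P + 87 gives 8P = 464, so P* = $58 and Q* = 203.
With the tax collected from consumers, demand (in seller-price terms) shifts: Qd = 551 − 6(P + 28).
Solving gives Q = 161 with consumers paying $65 and producers receiving $37 (the $28 wedge).
Quantity falls by |ΔQ| = |203 − 161| = 42.
DWL = ½ · t · |ΔQ| = ½ · 28 · 42 = $588.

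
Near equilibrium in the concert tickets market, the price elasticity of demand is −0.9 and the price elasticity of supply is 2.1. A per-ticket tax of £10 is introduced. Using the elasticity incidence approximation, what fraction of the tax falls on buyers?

Buyers' share ≈ 0.7.

Incidence ratio: buyers' share ≈ εs / (εs + |εd|) = 2.1 / (2.1 + 0.9) = 0.7.
Supply is the more elastic side, so buyers bear the larger share.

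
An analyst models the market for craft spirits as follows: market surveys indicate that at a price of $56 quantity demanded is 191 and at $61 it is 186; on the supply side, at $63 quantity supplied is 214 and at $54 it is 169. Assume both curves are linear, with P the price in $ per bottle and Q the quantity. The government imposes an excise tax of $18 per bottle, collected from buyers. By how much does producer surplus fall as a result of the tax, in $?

Producer surplus falls by $544.5.

Demand slope: (186 − 191)/(61 − 56) = -1, so Qd = 247 − P.
Supply slope: (169 − 214)/(54 − 63) = 5, so Qs = 5P − 101.
Without the tax, 247 − P = 5P − 101 gives 6P = 348, so P* = $58 and Q* = 189.
With the tax collected from buyers, demand (in seller-price terms) shifts: Qd = 247 − (P + 18).
New equilibrium: buyers pay $73, suppliers receive $55, Q = 174. (Wedge: Pb − Ps = 18.)
ΔPS is the trapezoid between Q = 174 and Q = 189 of height $3: ½ · (189 + 174) · 3 = $544.5.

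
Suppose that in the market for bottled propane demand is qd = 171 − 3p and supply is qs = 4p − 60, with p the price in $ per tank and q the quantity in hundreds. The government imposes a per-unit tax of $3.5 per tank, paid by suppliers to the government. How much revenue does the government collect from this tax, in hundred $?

Tax revenue = $231 hundred.

Without the tax, 171 − 3p = 4p − 60 gives 7p = 231, so p* = $33 and q* = 72.
With the tax collected from suppliers, supply shifts: qs = 4(p − 3.5) − 60.
New equilibrium: consumers pay $35, suppliers receive $31.5, q = 66. (Wedge: pb − ps = 3.5.)
Revenue = t · Q = 3.5 · 66 = $231.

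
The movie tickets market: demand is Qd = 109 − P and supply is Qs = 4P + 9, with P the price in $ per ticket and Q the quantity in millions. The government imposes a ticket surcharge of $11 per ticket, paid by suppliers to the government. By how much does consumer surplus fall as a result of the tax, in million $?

Consumer surplus falls by $744.48 million.

Before the tax: set 109 − P = 4P + 9 → P* = $20, Q* = 89.
With the tax collected from suppliers, supply shifts: Qs = 4(P − 11) + 9.
Solving gives Q = 80.2 with buyers paying $28.8 and suppliers receiving $17.8 (the $11 wedge).
ΔCS is the trapezoid between Q = 80.2 and Q = 89 of height $8.8: ½ · (89 + 80.2) · 8.8 = $744.48.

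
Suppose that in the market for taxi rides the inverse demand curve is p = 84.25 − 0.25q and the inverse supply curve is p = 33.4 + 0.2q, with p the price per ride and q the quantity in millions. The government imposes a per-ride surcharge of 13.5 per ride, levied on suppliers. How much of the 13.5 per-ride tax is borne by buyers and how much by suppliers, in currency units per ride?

Buyers bear 7.5 per ride; suppliers bear 6 per ride.

Inverting to q(p) form: qd = 337 − 4p; qs = 5p − 167.
Without the tax, 337 − 4p = 5p − 167 gives 9p = 504, so p* = 56 and q* = 113.
With the tax collected from suppliers, supply shifts: qs = 5(p − 13.5) − 167.
New equilibrium: buyers pay 63.5, suppliers receive 50, q = 83. (Wedge: pb − ps = 13.5.)
Burden on buyers: 7.5; on suppliers: 6. (They sum to 13.5.)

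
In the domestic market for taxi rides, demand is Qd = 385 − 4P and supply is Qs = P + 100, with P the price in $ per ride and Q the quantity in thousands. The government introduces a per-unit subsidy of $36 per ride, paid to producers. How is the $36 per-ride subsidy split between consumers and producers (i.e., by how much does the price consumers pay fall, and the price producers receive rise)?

Before the subsidy: set 385 − 4P = P + 100 → P* = $57, Q* = 157.
With a per-unit subsidy paid to producers, each receives P + 36 per unit sold, so supply becomes Qs = (P + 36) + 100.
New equilibrium: consumers pay $49.8, producers receive $85.8, Q = 185.8. (Wedge: Pb − Ps = −36.)
Gain to consumers: $7.2; to producers: $28.8. (They sum to $36.)

Consumers gain $7.2 per ride; producers gain $28.8 per ride.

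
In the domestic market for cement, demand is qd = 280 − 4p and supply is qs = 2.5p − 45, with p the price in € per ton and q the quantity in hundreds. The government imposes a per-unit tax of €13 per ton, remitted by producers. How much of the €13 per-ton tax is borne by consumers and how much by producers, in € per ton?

Consumers bear €5 per ton; producers bear €8 per ton.

Before the tax: set 280 − 4p = 2.5p − 45 → p* = €50, q* = 80.
With the tax collected from producers, supply shifts: qs = 2.5(p − 13) − 45.
New equilibrium: consumers pay €55, producers receive €42, q = 60. (Wedge: pb − ps = 13.)
Burden on consumers: €5; on producers: €8. (They sum to €13.)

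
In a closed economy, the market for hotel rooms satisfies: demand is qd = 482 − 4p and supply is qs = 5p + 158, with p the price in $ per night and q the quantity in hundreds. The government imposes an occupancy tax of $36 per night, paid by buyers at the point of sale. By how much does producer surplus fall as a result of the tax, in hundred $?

Producer surplus falls by $4768 hundred.

Before the tax: set 482 − 4p = 5p + 158 → p* = $36, q* = 338.
With the tax collected from buyers, demand (in seller-price terms) shifts: qd = 482 − 4(p + 36).
New equilibrium: buyers pay $56, producers receive $20, q = 258. (Wedge: pb − ps = 36.)
ΔPS is the trapezoid between Q = 258 and Q = 338 of height $16: ½ · (338 + 258) · 16 = $4768.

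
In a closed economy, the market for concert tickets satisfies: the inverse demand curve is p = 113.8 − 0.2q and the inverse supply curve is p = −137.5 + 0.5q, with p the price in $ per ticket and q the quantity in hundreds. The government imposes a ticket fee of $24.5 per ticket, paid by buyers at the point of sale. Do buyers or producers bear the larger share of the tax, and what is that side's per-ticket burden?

Rewrite in direct form: qd = 569 − 5p and qs = 2p + 275.
Before the tax: set 569 − 5p = 2p + 275 → p* = $42, q* = 359.
With the tax collected from buyers, demand (in seller-price terms) shifts: qd = 569 − 5(p + 24.5).
New equilibrium: buyers pay $49, producers receive $24.5, q = 324. (Wedge: pb − ps = 24.5.)
Per-ticket burden: buyers $7, producers $17.5.
Producers take the larger share because supply is less price-elastic here (demand slope 5 vs supply slope 2).

Producers bear the larger share: $17.5 per ticket.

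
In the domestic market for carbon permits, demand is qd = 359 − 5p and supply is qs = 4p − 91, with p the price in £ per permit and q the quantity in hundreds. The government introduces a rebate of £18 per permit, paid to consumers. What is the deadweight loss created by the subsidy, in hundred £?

Without the subsidy, 359 − 5p = 4p − 91 gives 9p = 450, so p* = £50 and q* = 109.
With a per-unit subsidy paid to consumers, each effectively pays p − 18, so demand becomes qd = 359 − 5(p − 18).
New equilibrium: consumers pay £42, suppliers receive £60, q = 149. (Wedge: pb − ps = −18.)
Quantity rises by |ΔQ| = |109 − 149| = 40.
DWL = ½ · t · |ΔQ| = ½ · 18 · 40 = £360.

Deadweight loss = £360 hundred.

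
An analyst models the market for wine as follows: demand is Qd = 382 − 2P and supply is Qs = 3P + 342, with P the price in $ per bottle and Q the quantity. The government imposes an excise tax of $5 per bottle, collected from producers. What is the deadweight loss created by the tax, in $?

Without the tax, 382 − 2P = 3P + 342 gives 5P = 40, so P* = $8 and Q* = 366.
With the tax collected from producers, supply shifts: Qs = 3(P − 5) + 342.
New equilibrium: consumers pay $11, producers receive $6, Q = 360. (Wedge: Pb − Ps = 5.)
Quantity falls by |ΔQ| = |366 − 360| = 6.
DWL = ½ · t · |ΔQ| = ½ · 5 · 6 = $15.

Deadweight loss = $15.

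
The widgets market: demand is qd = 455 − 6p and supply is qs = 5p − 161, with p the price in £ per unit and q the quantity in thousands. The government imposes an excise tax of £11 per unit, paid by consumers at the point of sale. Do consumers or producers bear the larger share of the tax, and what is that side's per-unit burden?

Without the tax, 455 − 6p = 5p − 161 gives 11p = 616, so p* = £56 and q* = 119.
With the tax collected from consumers, demand (in seller-price terms) shifts: qd = 455 − 6(p + 11).
Solving gives q = 89 with consumers paying £61 and producers receiving £50 (the £11 wedge).
Per-unit burden: consumers £5, producers £6.
Producers take the larger share because supply is less price-elastic here (demand slope 6 vs supply slope 5).

Producers bear the larger share: £6 per unit.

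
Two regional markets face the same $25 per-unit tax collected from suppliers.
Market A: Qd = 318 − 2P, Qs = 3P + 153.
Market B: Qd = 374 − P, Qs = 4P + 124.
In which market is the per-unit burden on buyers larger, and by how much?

Market A: pre-tax P* = $33, Q* = 252; post-tax Q = 222; per-unit burden on buyers = $15.
Market B: pre-tax P* = $50, Q* = 324; post-tax Q = 304; per-unit burden on buyers = $20.
Difference: $15 vs $20 → market B is larger by $5.

Market B, by $5.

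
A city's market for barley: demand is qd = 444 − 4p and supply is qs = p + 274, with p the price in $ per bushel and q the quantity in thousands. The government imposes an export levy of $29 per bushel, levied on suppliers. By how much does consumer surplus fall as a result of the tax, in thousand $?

Before the tax: set 444 − 4p = p + 274 → p* = $34, q* = 308.
With the tax collected from suppliers, supply shifts: qs = (p − 29) + 274.
Solving gives q = 284.8 with consumers paying $39.8 and suppliers receiving $10.8 (the $29 wedge).
ΔCS is the trapezoid between Q = 284.8 and Q = 308 of height $5.8: ½ · (308 + 284.8) · 5.8 = $1719.12.

Consumer surplus falls by $1719.12 thousand.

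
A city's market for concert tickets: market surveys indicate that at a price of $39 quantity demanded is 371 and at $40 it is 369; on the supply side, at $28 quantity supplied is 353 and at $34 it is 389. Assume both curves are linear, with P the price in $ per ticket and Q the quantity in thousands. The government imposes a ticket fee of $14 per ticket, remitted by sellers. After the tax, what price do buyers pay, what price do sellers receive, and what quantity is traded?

Buyers pay $43.5; sellers receive $29.5; quantity = 362.

Demand slope: (369 − 371)/(40 − 39) = -2, so Qd = 449 − 2P.
Supply slope: (389 − 353)/(34 − 28) = 6, so Qs = 6P + 185.
Before the tax: set 449 − 2P = 6P + 185 → P* = $33, Q* = 383.
With the tax collected from sellers, supply shifts: Qs = 6(P − 14) + 185.
Solving gives Q = 362 with buyers paying $43.5 and sellers receiving $29.5 (the $14 wedge).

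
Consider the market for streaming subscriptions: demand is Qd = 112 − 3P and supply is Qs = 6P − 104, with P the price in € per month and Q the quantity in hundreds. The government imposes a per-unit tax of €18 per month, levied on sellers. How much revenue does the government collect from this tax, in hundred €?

Without the tax, 112 − 3P = 6P − 104 gives 9P = 216, so P* = €24 and Q* = 40.
With the tax collected from sellers, supply shifts: Qs = 6(P − 18) − 104.
New equilibrium: buyers pay €36, sellers receive €18, Q = 4. (Wedge: Pb − Ps = 18.)
Revenue = t · Q = 18 · 4 = €72.

Tax revenue = €72 hundred.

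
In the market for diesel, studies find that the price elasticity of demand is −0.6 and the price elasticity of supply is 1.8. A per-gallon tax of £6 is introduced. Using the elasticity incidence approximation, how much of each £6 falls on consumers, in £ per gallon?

Incidence ratio: consumers' share ≈ εs / (εs + |εd|) = 1.8 / (1.8 + 0.6) = 0.75.
So consumers bear ≈ 0.75 × £6 = £4.5; suppliers bear £1.5.

Consumers bear ≈ £4.5 per gallon.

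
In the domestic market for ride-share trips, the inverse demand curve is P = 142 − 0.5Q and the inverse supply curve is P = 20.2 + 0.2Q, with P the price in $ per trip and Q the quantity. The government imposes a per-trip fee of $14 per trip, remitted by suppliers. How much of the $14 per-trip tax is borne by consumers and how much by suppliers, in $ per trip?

Consumers bear $10 per trip; suppliers bear $4 per trip.

Inverting to Q(P) form: Qd = 284 − 2P; Qs = 5P − 101.
Before the tax: set 284 − 2P = 5P − 101 → P* = $55, Q* = 174.
With the tax collected from suppliers, supply shifts: Qs = 5(P − 14) − 101.
New equilibrium: consumers pay $65, suppliers receive $51, Q = 154. (Wedge: Pb − Ps = 14.)
Burden on consumers: $10; on suppliers: $4. (They sum to $14.)
The less price-elastic side of the market bears the larger share of a per-unit tax.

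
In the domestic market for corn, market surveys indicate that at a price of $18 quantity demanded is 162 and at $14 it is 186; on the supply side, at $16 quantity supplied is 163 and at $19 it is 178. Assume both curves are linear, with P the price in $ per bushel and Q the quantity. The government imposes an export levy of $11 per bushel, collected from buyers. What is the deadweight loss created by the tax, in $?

Demand slope: (186 − 162)/(14 − 18) = -6, so Qd = 270 − 6P.
Supply slope: (178 − 163)/(19 − 16) = 5, so Qs = 5P + 83.
Before the tax: set 270 − 6P = 5P + 83 → P* = $17, Q* = 168.
With the tax collected from buyers, demand (in seller-price terms) shifts: Qd = 270 − 6(P + 11).
Solving gives Q = 138 with buyers paying $22 and suppliers receiving $11 (the $11 wedge).
Quantity falls by |ΔQ| = |168 − 138| = 30.
DWL = ½ · t · |ΔQ| = ½ · 11 · 30 = $165.

Deadweight loss = $165.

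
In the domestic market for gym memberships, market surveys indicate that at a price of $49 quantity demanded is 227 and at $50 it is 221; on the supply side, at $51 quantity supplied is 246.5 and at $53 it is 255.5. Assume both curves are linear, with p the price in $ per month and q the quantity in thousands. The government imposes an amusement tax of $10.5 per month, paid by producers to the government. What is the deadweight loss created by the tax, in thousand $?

Deadweight loss = $141.75 thousand.

Demand slope: (221 − 227)/(50 − 49) = -6, so qd = 521 − 6p.
Supply slope: (255.5 − 246.5)/(53 − 51) = 4.5, so qs = 4.5p + 17.
Before the tax: set 521 − 6p = 4.5p + 17 → p* = $48, q* = 233.
With the tax collected from producers, supply shifts: qs = 4.5(p − 10.5) + 17.
Solving gives q = 206 with consumers paying $52.5 and producers receiving $42 (the $10.5 wedge).
Quantity falls by |ΔQ| = |233 − 206| = 27.
DWL = ½ · t · |ΔQ| = ½ · 10.5 · 27 = $141.75.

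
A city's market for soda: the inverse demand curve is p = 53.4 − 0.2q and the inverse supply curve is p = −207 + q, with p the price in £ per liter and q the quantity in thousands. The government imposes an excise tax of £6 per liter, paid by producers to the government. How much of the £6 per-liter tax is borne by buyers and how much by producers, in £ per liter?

Buyers bear £1 per liter; producers bear £5 per liter.

Inverting to q(p) form: qd = 267 − 5p; qs = p + 207.
Before the tax: set 267 − 5p = p + 207 → p* = £10, q* = 217.
With the tax collected from producers, supply shifts: qs = (p − 6) + 207.
New equilibrium: buyers pay £11, producers receive £5, q = 212. (Wedge: pb − ps = 6.)
Burden on buyers: £1; on producers: £5. (They sum to £6.)
The less price-elastic side of the market bears the larger share of a per-unit tax.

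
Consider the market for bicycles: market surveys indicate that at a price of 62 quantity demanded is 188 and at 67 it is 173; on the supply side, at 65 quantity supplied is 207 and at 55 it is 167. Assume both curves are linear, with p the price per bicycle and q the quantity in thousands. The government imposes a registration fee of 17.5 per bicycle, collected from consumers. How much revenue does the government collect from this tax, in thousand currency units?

Demand slope: (173 − 188)/(67 − 62) = -3, so qd = 374 − 3p.
Supply slope: (167 − 207)/(55 − 65) = 4, so qs = 4p − 53.
Before the tax: set 374 − 3p = 4p − 53 → p* = 61, q* = 191.
With the tax collected from consumers, demand (in seller-price terms) shifts: qd = 374 − 3(p + 17.5).
New equilibrium: consumers pay 71, producers receive 53.5, q = 161. (Wedge: pb − ps = 17.5.)
Revenue = t · Q = 17.5 · 161 = 2817.5.

Tax revenue = 2817.5 thousand.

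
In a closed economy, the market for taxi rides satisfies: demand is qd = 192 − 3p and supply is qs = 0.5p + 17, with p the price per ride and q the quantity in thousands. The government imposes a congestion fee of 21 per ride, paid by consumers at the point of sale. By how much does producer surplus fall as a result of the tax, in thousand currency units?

Producer surplus falls by 675 thousand.

Without the tax, 192 − 3p = 0.5p + 17 gives 3.5p = 175, so p* = 50 and q* = 42.
With the tax collected from consumers, demand (in seller-price terms) shifts: qd = 192 − 3(p + 21).
New equilibrium: consumers pay 53, producers receive 32, q = 33. (Wedge: pb − ps = 21.)
ΔPS is the trapezoid between Q = 33 and Q = 42 of height 18: ½ · (42 + 33) · 18 = 675.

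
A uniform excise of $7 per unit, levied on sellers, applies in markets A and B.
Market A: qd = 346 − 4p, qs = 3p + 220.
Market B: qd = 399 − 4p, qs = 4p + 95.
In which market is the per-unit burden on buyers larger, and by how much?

Market B, by $0.5.

Market A: pre-tax p* = $18, q* = 274; post-tax q = 262; per-unit burden on buyers = $3.
Market B: pre-tax p* = $38, q* = 247; post-tax q = 233; per-unit burden on buyers = $3.5.
Difference: $3 vs $3.5 → market B is larger by $0.5.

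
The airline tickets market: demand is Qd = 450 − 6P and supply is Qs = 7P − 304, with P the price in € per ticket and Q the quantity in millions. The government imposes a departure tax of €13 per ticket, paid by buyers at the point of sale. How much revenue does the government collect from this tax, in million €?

Without the tax, 450 − 6P = 7P − 304 gives 13P = 754, so P* = €58 and Q* = 102.
With the tax collected from buyers, demand (in seller-price terms) shifts: Qd = 450 − 6(P + 13).
New equilibrium: buyers pay €65, producers receive €52, Q = 60. (Wedge: Pb − Ps = 13.)
Revenue = t · Q = 13 · 60 = €780.

Tax revenue = €780 million.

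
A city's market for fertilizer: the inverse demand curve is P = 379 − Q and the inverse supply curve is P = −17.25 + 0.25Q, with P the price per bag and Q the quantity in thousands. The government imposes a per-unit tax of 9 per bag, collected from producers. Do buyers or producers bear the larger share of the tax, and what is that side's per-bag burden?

Buyers bear the larger share: 7.2 per bag.

Rewrite in direct form: Qd = 379 − P and Qs = 4P + 69.
Before the tax: set 379 − P = 4P + 69 → P* = 62, Q* = 317.
With the tax collected from producers, supply shifts: Qs = 4(P − 9) + 69.
Solving gives Q = 309.8 with buyers paying 69.2 and producers receiving 60.2 (the 9 wedge).
Per-bag burden: buyers 7.2, producers 1.8.
Buyers take the larger share because demand is less price-elastic here (demand slope 1 vs supply slope 4).
The less price-elastic side of the market bears the larger share of a per-unit tax.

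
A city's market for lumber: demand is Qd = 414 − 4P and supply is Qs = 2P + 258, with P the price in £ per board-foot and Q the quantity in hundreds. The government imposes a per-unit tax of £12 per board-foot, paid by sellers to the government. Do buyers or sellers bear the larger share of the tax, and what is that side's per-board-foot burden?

Sellers bear the larger share: £8 per board-foot.

Without the tax, 414 − 4P = 2P + 258 gives 6P = 156, so P* = £26 and Q* = 310.
With the tax collected from sellers, supply shifts: Qs = 2(P − 12) + 258.
Solving gives Q = 294 with buyers paying £30 and sellers receiving £18 (the £12 wedge).
Per-board-foot burden: buyers £4, sellers £8.
Sellers take the larger share because supply is less price-elastic here (demand slope 4 vs supply slope 2).
The less price-elastic side of the market bears the larger share of a per-unit tax.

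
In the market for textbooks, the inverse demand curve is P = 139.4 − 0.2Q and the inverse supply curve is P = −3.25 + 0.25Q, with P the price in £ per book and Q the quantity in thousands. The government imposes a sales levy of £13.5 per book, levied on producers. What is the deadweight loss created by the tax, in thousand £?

Inverting to Q(P) form: Qd = 697 − 5P; Qs = 4P + 13.
Before the tax: set 697 − 5P = 4P + 13 → P* = £76, Q* = 317.
With the tax collected from producers, supply shifts: Qs = 4(P − 13.5) + 13.
New equilibrium: buyers pay £82, producers receive £68.5, Q = 287. (Wedge: Pb − Ps = 13.5.)
Quantity falls by |ΔQ| = |317 − 287| = 30.
DWL = ½ · t · |ΔQ| = ½ · 13.5 · 30 = £202.5.

Deadweight loss = £202.5 thousand.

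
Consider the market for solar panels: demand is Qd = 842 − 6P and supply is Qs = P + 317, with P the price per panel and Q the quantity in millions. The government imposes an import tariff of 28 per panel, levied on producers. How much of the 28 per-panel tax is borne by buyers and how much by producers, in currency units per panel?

Buyers bear 4 per panel; producers bear 24 per panel.

Without the tax, 842 − 6P = P + 317 gives 7P = 525, so P* = 75 and Q* = 392.
With the tax collected from producers, supply shifts: Qs = (P − 28) + 317.
Solving gives Q = 368 with buyers paying 79 and producers receiving 51 (the 28 wedge).
Burden on buyers: 4; on producers: 24. (They sum to 28.)
The less price-elastic side of the market bears the larger share of a per-unit tax.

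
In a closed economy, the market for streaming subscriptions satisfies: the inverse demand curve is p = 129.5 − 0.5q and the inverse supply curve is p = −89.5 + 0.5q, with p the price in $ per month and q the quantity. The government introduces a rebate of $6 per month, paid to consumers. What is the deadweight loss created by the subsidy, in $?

Rewrite in direct form: qd = 259 − 2p and qs = 2p + 179.
Without the subsidy, 259 − 2p = 2p + 179 gives 4p = 80, so p* = $20 and q* = 219.
With a per-unit subsidy paid to consumers, each effectively pays p − 6, so demand becomes qd = 259 − 2(p − 6).
Solving gives q = 225 with consumers paying $17 and suppliers receiving $23 (the $6 wedge).
Quantity rises by |ΔQ| = |219 − 225| = 6.
DWL = ½ · t · |ΔQ| = ½ · 6 · 6 = $18.

Deadweight loss = $18.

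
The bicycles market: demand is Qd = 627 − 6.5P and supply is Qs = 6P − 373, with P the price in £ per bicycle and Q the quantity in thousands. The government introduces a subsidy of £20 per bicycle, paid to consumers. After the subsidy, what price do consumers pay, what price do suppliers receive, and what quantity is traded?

Consumers pay £70.4; suppliers receive £90.4; quantity = 169.4.

Before the subsidy: set 627 − 6.5P = 6P − 373 → P* = £80, Q* = 107.
With a per-unit subsidy paid to consumers, each effectively pays P − 20, so demand becomes Qd = 627 − 6.5(P − 20).
New equilibrium: consumers pay £70.4, suppliers receive £90.4, Q = 169.4. (Wedge: Pb − Ps = −20.)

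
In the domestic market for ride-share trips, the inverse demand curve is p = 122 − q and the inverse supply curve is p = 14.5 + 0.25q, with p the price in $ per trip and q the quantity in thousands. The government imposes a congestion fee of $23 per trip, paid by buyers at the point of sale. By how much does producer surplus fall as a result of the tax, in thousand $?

Rewrite in direct form: qd = 122 − p and qs = 4p − 58.
Without the tax, 122 − p = 4p − 58 gives 5p = 180, so p* = $36 and q* = 86.
With the tax collected from buyers, demand (in seller-price terms) shifts: qd = 122 − (p + 23).
Solving gives q = 67.6 with buyers paying $54.4 and producers receiving $31.4 (the $23 wedge).
ΔPS is the trapezoid between Q = 67.6 and Q = 86 of height $4.6: ½ · (86 + 67.6) · 4.6 = $353.28.

Producer surplus falls by $353.28 thousand.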